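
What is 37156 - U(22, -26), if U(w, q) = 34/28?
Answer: 520167/14 ≈ 37155.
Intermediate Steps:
U(w, q) = 17/14 (U(w, q) = 34*(1/28) = 17/14)
37156 - U(22, -26) = 37156 - 1*17/14 = 37156 - 17/14 = 520167/14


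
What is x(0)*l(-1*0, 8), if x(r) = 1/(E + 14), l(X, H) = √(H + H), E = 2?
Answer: ¼ ≈ 0.25000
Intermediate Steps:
l(X, H) = √2*√H (l(X, H) = √(2*H) = √2*√H)
x(r) = 1/16 (x(r) = 1/(2 + 14) = 1/16)
x(0)*l(-1*0, 8) = (√2*√8)/16 = (√2*(2*√2))/16 = (1/16)*4 = ¼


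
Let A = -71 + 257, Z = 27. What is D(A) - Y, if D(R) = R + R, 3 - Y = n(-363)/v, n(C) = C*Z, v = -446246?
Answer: 164674575/446246 ≈ 369.02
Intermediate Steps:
n(C) = 27*C (n(C) = C*27 = 27*C)
A = 186
Y = 1328937/446246 (Y = 3 - 27*(-363)/(-446246) = 3 - (-9801)*(-1)/446246 = 3 - 1*9801/446246 = 3 - 9801/446246 = 1328937/446246 ≈ 2.9780)
D(R) = 2*R
D(A) - Y = 2*186 - 1*1328937/446246 = 372 - 1328937/446246 = 164674575/446246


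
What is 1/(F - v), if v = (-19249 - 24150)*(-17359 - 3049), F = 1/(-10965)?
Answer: -10965/9711555674281 ≈ -1.1291e-9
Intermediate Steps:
F = -1/10965 ≈ -9.1199e-5
v = 885686792 (v = -43399*(-20408) = 885686792)
1/(F - v) = 1/(-1/10965 - 1*885686792) = 1/(-1/10965 - 885686792) = 1/(-9711555674281/10965) = -10965/9711555674281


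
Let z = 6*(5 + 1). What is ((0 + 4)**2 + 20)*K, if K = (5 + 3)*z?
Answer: 10368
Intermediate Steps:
z = 36 (z = 6*6 = 36)
K = 288 (K = (5 + 3)*36 = 8*36 = 288)
((0 + 4)**2 + 20)*K = ((0 + 4)**2 + 20)*288 = (4**2 + 20)*288 = (16 + 20)*288 = 36*288 = 10368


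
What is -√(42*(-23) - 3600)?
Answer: -I*√4566 ≈ -67.572*I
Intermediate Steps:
-√(42*(-23) - 3600) = -√(-966 - 3600) = -√(-4566) = -I*√4566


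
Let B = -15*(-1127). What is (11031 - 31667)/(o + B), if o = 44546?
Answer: -20636/61451 ≈ -0.33581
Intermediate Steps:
B = 16905
(11031 - 31667)/(o + B) = (11031 - 31667)/(44546 + 16905) = -20636/61451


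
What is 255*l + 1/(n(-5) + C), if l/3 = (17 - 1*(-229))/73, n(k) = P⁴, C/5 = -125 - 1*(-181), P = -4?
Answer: 100869913/39128 ≈ 2577.9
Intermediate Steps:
C = 280 (C = 5*(-125 - 1*(-181)) = 5*(-125 + 181) = 5*56 = 280)
n(k) = 256 (n(k) = (-4)⁴ = 256)
l = 738/73 (l = 3*((17 - 1*(-229))/73) = 3*((17 + 229)*(1/73)) = 3*(246*(1/73)) = 3*(246/73) = 738/73 ≈ 10.110)
255*l + 1/(n(-5) + C) = 255*(738/73) + 1/(256 + 280) = 188190/73 + 1/536 = 100869913/39128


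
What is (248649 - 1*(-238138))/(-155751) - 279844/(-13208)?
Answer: 9289125037/514289802 ≈ 18.062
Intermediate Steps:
(248649 - 1*(-238138))/(-155751) - 279844/(-13208) = (248649 + 238138)*(-1/155751) - 279844*(-1/13208) = 486787*(-1/155751) + 69961/3302 = -486787/155751 + 69961/3302 = 9289125037/514289802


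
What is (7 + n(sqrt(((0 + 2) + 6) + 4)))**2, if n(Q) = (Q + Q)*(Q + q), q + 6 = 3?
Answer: 1393 - 744*sqrt(3) ≈ 104.35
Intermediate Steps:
q = -3 (q = -6 + 3 = -3)
n(Q) = 2*Q*(-3 + Q) (n(Q) = (Q + Q)*(Q - 3) = (2*Q)*(-3 + Q) = 2*Q*(-3 + Q))
(7 + n(sqrt(((0 + 2) + 6) + 4)))**2 = (7 + 2*sqrt(((0 + 2) + 6) + 4)*(-3 + sqrt(((0 + 2) + 6) + 4)))**2 = (7 + 2*sqrt((2 + 6) + 4)*(-3 + sqrt((2 + 6) + 4)))**2 = (7 + 2*sqrt(8 + 4)*(-3 + sqrt(8 + 4)))**2 = (7 + 2*sqrt(12)*(-3 + sqrt(12)))**2 = (7 + 2*(2*sqrt(3))*(-3 + 2*sqrt(3)))**2 = (7 + 4*sqrt(3)*(-3 + 2*sqrt(3)))**2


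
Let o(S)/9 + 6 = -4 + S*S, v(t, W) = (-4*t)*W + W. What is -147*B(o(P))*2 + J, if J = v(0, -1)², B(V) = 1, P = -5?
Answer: -293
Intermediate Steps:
v(t, W) = W - 4*W*t (v(t, W) = -4*W*t + W = W - 4*W*t)
o(S) = -90 + 9*S² (o(S) = -54 + 9*(-4 + S*S) = -54 + 9*(-4 + S²) = -54 + (-36 + 9*S²) = -90 + 9*S²)
J = 1 (J = (-(1 - 4*0))² = (-(1 + 0))² = (-1*1)² = (-1)² = 1)
-147*B(o(P))*2 + J = -147*2 + 1 = -294 + 1 = -293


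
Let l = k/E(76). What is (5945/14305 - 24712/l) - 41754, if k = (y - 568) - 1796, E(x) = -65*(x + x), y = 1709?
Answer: -155354106887/374791 ≈ -4.1451e+5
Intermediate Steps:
E(x) = -130*x
k = -655 (k = (1709 - 568) - 1796 = 1141 - 1796 = -655)
l = 131/1976 (l = -655/((-130*76)) = -655/(-9880) = -655*(-1/9880) = 131/1976 ≈ 0.066296)
(5945/14305 - 24712/l) - 41754 = (5945/14305 - 24712/131/1976) - 41754 = (5945*(1/14305) - 24712*1976/131) - 41754 = (1189/2861 - 48830912/131) - 41754 = -139705083473/374791 - 41754 = -155354106887/374791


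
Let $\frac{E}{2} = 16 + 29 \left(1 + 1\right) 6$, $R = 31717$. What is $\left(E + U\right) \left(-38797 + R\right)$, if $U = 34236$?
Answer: $-247545120$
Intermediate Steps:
$E = 728$ ($E = 2 \left(16 + 29 \left(1 + 1\right) 6\right) = 2 \left(16 + 29 \cdot 2 \cdot 6\right) = 2 \left(16 + 29 \cdot 12\right) = 2 \left(16 + 348\right) = 2 \cdot 364 = 728$)
$\left(E + U\right) \left(-38797 + R\right) = \left(728 + 34236\right) \left(-38797 + 31717\right) = 34964 \left(-7080\right) = -247545120$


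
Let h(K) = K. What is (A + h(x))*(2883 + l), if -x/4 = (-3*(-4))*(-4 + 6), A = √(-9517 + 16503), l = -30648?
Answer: 2665440 - 27765*√6986 ≈ 3.4478e+5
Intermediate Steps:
A = √6986 ≈ 83.582
x = -96 (x = -4*(-3*(-4))*(-4 + 6) = -48*2 = -4*24 = -96)
(A + h(x))*(2883 + l) = (√6986 - 96)*(2883 - 30648) = (-96 + √6986)*(-27765) = 2665440 - 27765*√6986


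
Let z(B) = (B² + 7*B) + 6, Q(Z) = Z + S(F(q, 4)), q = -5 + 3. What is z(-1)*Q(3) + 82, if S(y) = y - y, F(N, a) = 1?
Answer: 82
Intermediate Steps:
q = -2
S(y) = 0
Q(Z) = Z (Q(Z) = Z + 0 = Z)
z(B) = 6 + B² + 7*B
z(-1)*Q(3) + 82 = (6 + (-1)² + 7*(-1))*3 + 82 = (6 + 1 - 7)*3 + 82 = 0*3 + 82 = 0 + 82 = 82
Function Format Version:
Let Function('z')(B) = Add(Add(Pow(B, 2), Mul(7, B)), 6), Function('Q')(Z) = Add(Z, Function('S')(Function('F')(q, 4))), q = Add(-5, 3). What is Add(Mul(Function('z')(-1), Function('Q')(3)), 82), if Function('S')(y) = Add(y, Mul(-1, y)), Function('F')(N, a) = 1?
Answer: 82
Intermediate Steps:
q = -2
Function('S')(y) = 0
Function('Q')(Z) = Z (Function('Q')(Z) = Add(Z, 0) = Z)
Function('z')(B) = Add(6, Pow(B, 2), Mul(7, B))
Add(Mul(Function('z')(-1), Function('Q')(3)), 82) = Add(Mul(Add(6, Pow(-1, 2), Mul(7, -1)), 3), 82) = Add(Mul(Add(6, 1, -7), 3), 82) = Add(Mul(0, 3), 82) = Add(0, 82) = 82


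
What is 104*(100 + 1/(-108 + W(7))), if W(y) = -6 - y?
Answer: 1258296/121 ≈ 10399.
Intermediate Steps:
104*(100 + 1/(-108 + W(7))) = 104*(100 + 1/(-108 + (-6 - 1*7))) = 104*(100 + 1/(-108 + (-6 - 7))) = 104*(100 + 1/(-108 - 13)) = 104*(100 + 1/(-121)) = 104*(100 - 1/121) = 104*(12099/121) = 1258296/121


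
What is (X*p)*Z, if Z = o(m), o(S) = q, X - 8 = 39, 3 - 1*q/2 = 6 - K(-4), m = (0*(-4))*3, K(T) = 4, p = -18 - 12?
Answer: -2820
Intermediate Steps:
p = -30
m = 0 (m = 0*3 = 0)
q = 2 (q = 6 - 2*(6 - 1*4) = 6 - 2*(6 - 4) = 6 - 2*2 = 6 - 4 = 2)
X = 47 (X = 8 + 39 = 47)
o(S) = 2
Z = 2
(X*p)*Z = (47*(-30))*2 = -1410*2 = -2820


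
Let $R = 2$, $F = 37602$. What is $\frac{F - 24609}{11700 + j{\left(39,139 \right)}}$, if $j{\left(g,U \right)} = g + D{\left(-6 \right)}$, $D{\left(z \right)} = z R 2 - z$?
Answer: $\frac{4331}{3907} \approx 1.1085$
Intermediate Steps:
$D{\left(z \right)} = 3 z$ ($D{\left(z \right)} = z 2 \cdot 2 - z = 2 z 2 - z = 4 z - z = 3 z$)
$j{\left(g,U \right)} = -18 + g$ ($j{\left(g,U \right)} = g + 3 \left(-6\right) = g - 18 = -18 + g$)
$\frac{F - 24609}{11700 + j{\left(39,139 \right)}} = \frac{37602 - 24609}{11700 + \left(-18 + 39\right)} = \frac{12993}{11700 + 21} = \frac{12993}{11721} = 12993 \cdot \frac{1}{11721} = \frac{4331}{3907}$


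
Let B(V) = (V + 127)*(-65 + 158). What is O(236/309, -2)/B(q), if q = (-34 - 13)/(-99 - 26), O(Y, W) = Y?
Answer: 14750/228775257 ≈ 6.4474e-5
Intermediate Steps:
q = 47/125 (q = -47/(-125) = -47*(-1/125) = 47/125 ≈ 0.37600)
B(V) = 11811 + 93*V (B(V) = (127 + V)*93 = 11811 + 93*V)
O(236/309, -2)/B(q) = (236/309)/(11811 + 93*(47/125)) = (236*(1/309))/(11811 + 4371/125) = 236/(309*(1480746/125)) = (236/309)*(125/1480746) = 14750/228775257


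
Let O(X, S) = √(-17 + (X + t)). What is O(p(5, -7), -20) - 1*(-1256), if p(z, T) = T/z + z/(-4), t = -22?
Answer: 1256 + 7*I*√85/10 ≈ 1256.0 + 6.4537*I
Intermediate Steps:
p(z, T) = -z/4 + T/z (p(z, T) = T/z + z*(-¼) = T/z - z/4 = -z/4 + T/z)
O(X, S) = √(-39 + X) (O(X, S) = √(-17 + (X - 22)) = √(-17 + (-22 + X)) = √(-39 + X))
O(p(5, -7), -20) - 1*(-1256) = √(-39 + (-¼*5 - 7/5)) - 1*(-1256) = √(-39 + (-5/4 - 7*⅕)) + 1256 = √(-39 + (-5/4 - 7/5)) + 1256 = √(-39 - 53/20) + 1256 = √(-833/20) + 1256 = 7*I*√85/10 + 1256 = 1256 + 7*I*√85/10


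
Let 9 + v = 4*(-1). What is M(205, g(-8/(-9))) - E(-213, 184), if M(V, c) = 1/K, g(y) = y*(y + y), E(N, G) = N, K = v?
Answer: 2768/13 ≈ 212.92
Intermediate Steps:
v = -13 (v = -9 + 4*(-1) = -9 - 4 = -13)
K = -13
g(y) = 2*y² (g(y) = y*(2*y) = 2*y²)
M(V, c) = -1/13 (M(V, c) = 1/(-13) = -1/13)
M(205, g(-8/(-9))) - E(-213, 184) = -1/13 - 1*(-213) = -1/13 + 213 = 2768/13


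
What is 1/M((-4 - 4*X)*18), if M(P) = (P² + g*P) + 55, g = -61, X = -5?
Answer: 1/65431 ≈ 1.5283e-5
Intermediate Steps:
M(P) = 55 + P² - 61*P (M(P) = (P² - 61*P) + 55 = 55 + P² - 61*P)
1/M((-4 - 4*X)*18) = 1/(55 + ((-4 - 4*(-5))*18)² - 61*(-4 - 4*(-5))*18) = 1/(55 + ((-4 + 20)*18)² - 61*(-4 + 20)*18) = 1/(55 + (16*18)² - 976*18) = 1/(55 + 288² - 61*288) = 1/(55 + 82944 - 17568) = 1/65431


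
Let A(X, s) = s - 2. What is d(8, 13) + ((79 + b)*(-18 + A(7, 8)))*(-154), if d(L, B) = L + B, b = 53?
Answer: 243957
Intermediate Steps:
A(X, s) = -2 + s
d(L, B) = B + L
d(8, 13) + ((79 + b)*(-18 + A(7, 8)))*(-154) = (13 + 8) + ((79 + 53)*(-18 + (-2 + 8)))*(-154) = 21 + (132*(-18 + 6))*(-154) = 21 + (132*(-12))*(-154) = 21 - 1584*(-154) = 21 + 243936 = 243957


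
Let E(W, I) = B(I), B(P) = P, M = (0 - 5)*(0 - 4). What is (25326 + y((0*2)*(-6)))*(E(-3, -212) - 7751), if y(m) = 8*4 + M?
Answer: -202085014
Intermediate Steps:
M = 20 (M = -5*(-4) = 20)
E(W, I) = I
y(m) = 52 (y(m) = 8*4 + 20 = 32 + 20 = 52)
(25326 + y((0*2)*(-6)))*(E(-3, -212) - 7751) = (25326 + 52)*(-212 - 7751) = 25378*(-7963) = -202085014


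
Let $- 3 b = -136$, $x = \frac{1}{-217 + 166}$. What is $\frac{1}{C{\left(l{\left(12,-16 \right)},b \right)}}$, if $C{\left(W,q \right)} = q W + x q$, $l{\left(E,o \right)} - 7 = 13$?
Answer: $\frac{9}{8152} \approx 0.001104$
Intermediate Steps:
$x = - \frac{1}{51}$ ($x = \frac{1}{-51} = - \frac{1}{51} \approx -0.019608$)
$l{\left(E,o \right)} = 20$ ($l{\left(E,o \right)} = 7 + 13 = 20$)
$b = \frac{136}{3}$ ($b = \left(- \frac{1}{3}\right) \left(-136\right) = \frac{136}{3} \approx 45.333$)
$C{\left(W,q \right)} = - \frac{q}{51} + W q$ ($C{\left(W,q \right)} = q W - \frac{q}{51} = W q - \frac{q}{51} = - \frac{q}{51} + W q$)
$\frac{1}{C{\left(l{\left(12,-16 \right)},b \right)}} = \frac{1}{\frac{136}{3} \left(- \frac{1}{51} + 20\right)} = \frac{1}{\frac{136}{3} \cdot \frac{1019}{51}} = \frac{1}{\frac{8152}{9}} = \frac{9}{8152}$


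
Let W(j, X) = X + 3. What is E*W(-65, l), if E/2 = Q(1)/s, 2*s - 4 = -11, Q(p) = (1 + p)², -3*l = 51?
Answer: 32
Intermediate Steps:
l = -17 (l = -⅓*51 = -17)
s = -7/2 (s = 2 + (½)*(-11) = 2 - 11/2 = -7/2 ≈ -3.5000)
W(j, X) = 3 + X
E = -16/7 (E = 2*((1 + 1)²/(-7/2)) = 2*(2²*(-2/7)) = 2*(4*(-2/7)) = 2*(-8/7) = -16/7 ≈ -2.2857)
E*W(-65, l) = -16*(3 - 17)/7 = -16/7*(-14) = 32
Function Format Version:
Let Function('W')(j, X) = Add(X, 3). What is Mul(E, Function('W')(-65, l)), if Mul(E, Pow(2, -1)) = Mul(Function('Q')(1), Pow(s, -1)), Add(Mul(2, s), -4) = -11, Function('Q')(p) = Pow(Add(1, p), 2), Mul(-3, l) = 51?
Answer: 32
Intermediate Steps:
l = -17 (l = Mul(Rational(-1, 3), 51) = -17)
s = Rational(-7, 2) (s = Add(2, Mul(Rational(1, 2), -11)) = Add(2, Rational(-11, 2)) = Rational(-7, 2) ≈ -3.5000)
Function('W')(j, X) = Add(3, X)
E = Rational(-16, 7) (E = Mul(2, Mul(Pow(Add(1, 1), 2), Pow(Rational(-7, 2), -1))) = Mul(2, Mul(Pow(2, 2), Rational(-2, 7))) = Mul(2, Mul(4, Rational(-2, 7))) = Mul(2, Rational(-8, 7)) = Rational(-16, 7) ≈ -2.2857)
Mul(E, Function('W')(-65, l)) = Mul(Rational(-16, 7), Add(3, -17)) = Mul(Rational(-16, 7), -14) = 32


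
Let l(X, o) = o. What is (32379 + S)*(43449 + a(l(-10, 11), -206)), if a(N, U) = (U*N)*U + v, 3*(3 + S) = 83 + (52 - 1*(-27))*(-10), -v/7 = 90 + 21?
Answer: 49123414028/3 ≈ 1.6374e+10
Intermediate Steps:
v = -777 (v = -7*(90 + 21) = -7*111 = -777)
S = -716/3 (S = -3 + (83 + (52 - 1*(-27))*(-10))/3 = -3 + (83 + (52 + 27)*(-10))/3 = -3 + (83 + 79*(-10))/3 = -3 + (83 - 790)/3 = -3 + (⅓)*(-707) = -3 - 707/3 = -716/3 ≈ -238.67)
a(N, U) = -777 + N*U² (a(N, U) = (U*N)*U - 777 = (N*U)*U - 777 = N*U² - 777 = -777 + N*U²)
(32379 + S)*(43449 + a(l(-10, 11), -206)) = (32379 - 716/3)*(43449 + (-777 + 11*(-206)²)) = 96421*(43449 + (-777 + 11*42436))/3 = 96421*(43449 + (-777 + 466796))/3 = 96421*(43449 + 466019)/3 = (96421/3)*509468 = 49123414028/3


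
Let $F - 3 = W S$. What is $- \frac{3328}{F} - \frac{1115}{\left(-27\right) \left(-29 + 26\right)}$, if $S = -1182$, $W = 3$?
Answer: $- \frac{1226959}{95661} \approx -12.826$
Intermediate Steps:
$F = -3543$ ($F = 3 + 3 \left(-1182\right) = 3 - 3546 = -3543$)
$- \frac{3328}{F} - \frac{1115}{\left(-27\right) \left(-29 + 26\right)} = - \frac{3328}{-3543} - \frac{1115}{\left(-27\right) \left(-29 + 26\right)} = \left(-3328\right) \left(- \frac{1}{3543}\right) - \frac{1115}{\left(-27\right) \left(-3\right)} = \frac{3328}{3543} - \frac{1115}{81} = - \frac{1226959}{95661}$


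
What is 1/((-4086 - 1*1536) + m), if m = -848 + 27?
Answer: -1/6443 ≈ -0.00015521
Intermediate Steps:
m = -821
1/((-4086 - 1*1536) + m) = 1/((-4086 - 1*1536) - 821) = 1/((-4086 - 1536) - 821) = 1/(-5622 - 821) = 1/(-6443) = -1/6443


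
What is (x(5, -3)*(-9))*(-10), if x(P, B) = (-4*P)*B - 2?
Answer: 5220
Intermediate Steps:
x(P, B) = -2 - 4*B*P (x(P, B) = -4*B*P - 2 = -2 - 4*B*P)
(x(5, -3)*(-9))*(-10) = ((-2 - 4*(-3)*5)*(-9))*(-10) = ((-2 + 60)*(-9))*(-10) = (58*(-9))*(-10) = -522*(-10) = 5220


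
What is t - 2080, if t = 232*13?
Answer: 936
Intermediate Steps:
t = 3016
t - 2080 = 3016 - 2080 = 936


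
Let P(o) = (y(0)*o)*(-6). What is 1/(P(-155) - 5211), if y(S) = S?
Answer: -1/5211 ≈ -0.00019190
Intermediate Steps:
P(o) = 0 (P(o) = (0*o)*(-6) = 0*(-6) = 0)
1/(P(-155) - 5211) = 1/(0 - 5211) = 1/(-5211) = -1/5211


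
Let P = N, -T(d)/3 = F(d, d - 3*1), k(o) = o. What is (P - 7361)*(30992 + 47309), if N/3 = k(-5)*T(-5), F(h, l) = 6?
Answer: -555232391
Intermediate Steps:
T(d) = -18 (T(d) = -3*6 = -18)
N = 270 (N = 3*(-5*(-18)) = 3*90 = 270)
P = 270
(P - 7361)*(30992 + 47309) = (270 - 7361)*(30992 + 47309) = -7091*78301 = -555232391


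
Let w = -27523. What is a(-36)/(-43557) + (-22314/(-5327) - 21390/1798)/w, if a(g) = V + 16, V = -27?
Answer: 98633903612/185197203621213 ≈ 0.00053259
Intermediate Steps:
a(g) = -11 (a(g) = -27 + 16 = -11)
a(-36)/(-43557) + (-22314/(-5327) - 21390/1798)/w = -11/(-43557) + (-22314/(-5327) - 21390/1798)/(-27523) = -11*(-1/43557) + (-22314*(-1/5327) - 21390*1/1798)*(-1/27523) = 11/43557 + (22314/5327 - 345/29)*(-1/27523) = 11/43557 - 1190709/154483*(-1/27523) = 11/43557 + 1190709/4251835609 = 98633903612/185197203621213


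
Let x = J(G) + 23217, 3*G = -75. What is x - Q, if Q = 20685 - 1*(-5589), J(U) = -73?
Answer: -3130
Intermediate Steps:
G = -25 (G = (⅓)*(-75) = -25)
x = 23144 (x = -73 + 23217 = 23144)
Q = 26274 (Q = 20685 + 5589 = 26274)
x - Q = 23144 - 1*26274 = 23144 - 26274 = -3130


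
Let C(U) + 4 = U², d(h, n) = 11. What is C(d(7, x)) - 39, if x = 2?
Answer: 78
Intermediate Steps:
C(U) = -4 + U²
C(d(7, x)) - 39 = (-4 + 11²) - 39 = (-4 + 121) - 39 = 117 - 39 = 78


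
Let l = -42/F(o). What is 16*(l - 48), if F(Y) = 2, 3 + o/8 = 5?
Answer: -1104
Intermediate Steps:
o = 16 (o = -24 + 8*5 = -24 + 40 = 16)
l = -21 (l = -42/2 = -42*1/2 = -21)
16*(l - 48) = 16*(-21 - 48) = 16*(-69) = -1104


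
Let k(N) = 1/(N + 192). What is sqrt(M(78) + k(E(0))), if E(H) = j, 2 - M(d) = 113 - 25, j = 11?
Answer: 23*I*sqrt(6699)/203 ≈ 9.2733*I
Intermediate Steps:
M(d) = -86 (M(d) = 2 - (113 - 25) = 2 - 1*88 = 2 - 88 = -86)
E(H) = 11
k(N) = 1/(192 + N)
sqrt(M(78) + k(E(0))) = sqrt(-86 + 1/(192 + 11)) = sqrt(-86 + 1/203) = sqrt(-17457/203) = 23*I*sqrt(6699)/203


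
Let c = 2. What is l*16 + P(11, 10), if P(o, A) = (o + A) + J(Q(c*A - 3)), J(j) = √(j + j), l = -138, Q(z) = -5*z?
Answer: -2187 + I*√170 ≈ -2187.0 + 13.038*I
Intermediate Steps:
J(j) = √2*√j (J(j) = √(2*j) = √2*√j)
P(o, A) = A + o + √2*√(15 - 10*A) (P(o, A) = (o + A) + √2*√(-5*(2*A - 3)) = (A + o) + √2*√(-5*(-3 + 2*A)) = (A + o) + √2*√(15 - 10*A) = A + o + √2*√(15 - 10*A))
l*16 + P(11, 10) = -138*16 + (10 + 11 + √(30 - 20*10)) = -2208 + (10 + 11 + √(30 - 200)) = -2208 + (10 + 11 + √(-170)) = -2208 + (10 + 11 + I*√170) = -2208 + (21 + I*√170) = -2187 + I*√170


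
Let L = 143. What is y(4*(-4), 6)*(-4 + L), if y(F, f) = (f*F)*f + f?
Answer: -79230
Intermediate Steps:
y(F, f) = f + F*f**2 (y(F, f) = (F*f)*f + f = F*f**2 + f = f + F*f**2)
y(4*(-4), 6)*(-4 + L) = (6*(1 + (4*(-4))*6))*(-4 + 143) = (6*(1 - 16*6))*139 = (6*(1 - 96))*139 = (6*(-95))*139 = -570*139 = -79230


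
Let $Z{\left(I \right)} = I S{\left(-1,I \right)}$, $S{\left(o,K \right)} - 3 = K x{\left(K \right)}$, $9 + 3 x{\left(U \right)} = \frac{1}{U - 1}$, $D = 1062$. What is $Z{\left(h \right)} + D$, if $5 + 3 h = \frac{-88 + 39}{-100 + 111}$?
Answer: $\frac{152468062}{149193} \approx 1022.0$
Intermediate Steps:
$x{\left(U \right)} = -3 + \frac{1}{3 \left(-1 + U\right)}$ ($x{\left(U \right)} = -3 + \frac{1}{3 \left(U - 1\right)} = -3 + \frac{1}{3 \left(-1 + U\right)}$)
$h = - \frac{104}{33}$ ($h = - \frac{5}{3} + \frac{\left(-88 + 39\right) \frac{1}{-100 + 111}}{3} = - \frac{5}{3} + \frac{\left(-49\right) \frac{1}{11}}{3} = - \frac{5}{3} + \frac{1}{3} \left(- \frac{49}{11}\right) = - \frac{5}{3} - \frac{49}{33} = - \frac{104}{33} \approx -3.1515$)
$S{\left(o,K \right)} = 3 + \frac{K \left(10 - 9 K\right)}{3 \left(-1 + K\right)}$ ($S{\left(o,K \right)} = 3 + K \frac{10 - 9 K}{3 \left(-1 + K\right)} = 3 + \frac{K \left(10 - 9 K\right)}{3 \left(-1 + K\right)}$)
$Z{\left(I \right)} = \frac{I \left(-9 - 9 I^{2} + 19 I\right)}{3 \left(-1 + I\right)}$ ($Z{\left(I \right)} = I \frac{-9 - 9 I^{2} + 19 I}{3 \left(-1 + I\right)} = \frac{I \left(-9 - 9 I^{2} + 19 I\right)}{3 \left(-1 + I\right)}$)
$Z{\left(h \right)} + D = \frac{1}{3} \left(- \frac{104}{33}\right) \frac{1}{-1 - \frac{104}{33}} \left(-9 - 9 \left(- \frac{104}{33}\right)^{2} + 19 \left(- \frac{104}{33}\right)\right) + 1062 = \frac{1}{3} \left(- \frac{104}{33}\right) \frac{1}{- \frac{137}{33}} \left(-9 - \frac{10816}{121} - \frac{1976}{33}\right) + 1062 = \frac{1}{3} \left(- \frac{104}{33}\right) \left(- \frac{33}{137}\right) \left(-9 - \frac{10816}{121} - \frac{1976}{33}\right) + 1062 = \frac{1}{3} \left(- \frac{104}{33}\right) \left(- \frac{33}{137}\right) \left(- \frac{57451}{363}\right) + 1062 = - \frac{5974904}{149193} + 1062 = \frac{152468062}{149193}$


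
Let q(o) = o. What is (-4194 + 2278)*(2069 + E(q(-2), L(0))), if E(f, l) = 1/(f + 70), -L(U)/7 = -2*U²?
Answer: -67391947/17 ≈ -3.9642e+6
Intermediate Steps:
L(U) = 14*U² (L(U) = -(-14)*U² = 14*U²)
E(f, l) = 1/(70 + f)
(-4194 + 2278)*(2069 + E(q(-2), L(0))) = (-4194 + 2278)*(2069 + 1/(70 - 2)) = -1916*(2069 + 1/68) = -1916*140693/68 = -67391947/17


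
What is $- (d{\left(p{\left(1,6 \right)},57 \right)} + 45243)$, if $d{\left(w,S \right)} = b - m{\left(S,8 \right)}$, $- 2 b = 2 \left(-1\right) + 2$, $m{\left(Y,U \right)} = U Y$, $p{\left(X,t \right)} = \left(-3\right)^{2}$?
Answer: $-44787$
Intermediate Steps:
$p{\left(X,t \right)} = 9$
$b = 0$ ($b = - \frac{2 \left(-1\right) + 2}{2} = - \frac{-2 + 2}{2} = \left(- \frac{1}{2}\right) 0 = 0$)
$d{\left(w,S \right)} = - 8 S$ ($d{\left(w,S \right)} = 0 - 8 S = - 8 S$)
$- (d{\left(p{\left(1,6 \right)},57 \right)} + 45243) = - (\left(-8\right) 57 + 45243) = - (-456 + 45243) = \left(-1\right) 44787 = -44787$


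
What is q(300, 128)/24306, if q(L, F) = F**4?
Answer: 134217728/12153 ≈ 11044.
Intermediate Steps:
q(300, 128)/24306 = 128**4/24306 = 268435456*(1/24306) = 134217728/12153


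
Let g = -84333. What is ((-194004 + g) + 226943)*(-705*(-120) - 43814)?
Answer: -2096155684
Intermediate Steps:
((-194004 + g) + 226943)*(-705*(-120) - 43814) = ((-194004 - 84333) + 226943)*(-705*(-120) - 43814) = (-278337 + 226943)*(84600 - 43814) = -51394*40786 = -2096155684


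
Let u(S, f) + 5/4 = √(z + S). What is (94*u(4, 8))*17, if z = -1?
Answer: -3995/2 + 1598*√3 ≈ 770.32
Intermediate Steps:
u(S, f) = -5/4 + √(-1 + S)
(94*u(4, 8))*17 = (94*(-5/4 + √(-1 + 4)))*17 = (94*(-5/4 + √3))*17 = (-235/2 + 94*√3)*17 = -3995/2 + 1598*√3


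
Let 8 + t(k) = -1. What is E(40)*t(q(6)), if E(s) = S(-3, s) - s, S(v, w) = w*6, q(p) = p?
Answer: -1800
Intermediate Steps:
t(k) = -9 (t(k) = -8 - 1 = -9)
S(v, w) = 6*w
E(s) = 5*s (E(s) = 6*s - s = 5*s)
E(40)*t(q(6)) = (5*40)*(-9) = 200*(-9) = -1800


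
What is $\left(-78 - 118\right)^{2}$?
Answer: $38416$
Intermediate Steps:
$\left(-78 - 118\right)^{2} = \left(-196\right)^{2} = 38416$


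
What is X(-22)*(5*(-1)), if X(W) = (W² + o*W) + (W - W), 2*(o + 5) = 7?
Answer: -2585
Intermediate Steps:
o = -3/2 (o = -5 + (½)*7 = -5 + 7/2 = -3/2 ≈ -1.5000)
X(W) = W² - 3*W/2 (X(W) = (W² - 3*W/2) + (W - W) = (W² - 3*W/2) + 0 = W² - 3*W/2)
X(-22)*(5*(-1)) = ((½)*(-22)*(-3 + 2*(-22)))*(5*(-1)) = ((½)*(-22)*(-3 - 44))*(-5) = ((½)*(-22)*(-47))*(-5) = 517*(-5) = -2585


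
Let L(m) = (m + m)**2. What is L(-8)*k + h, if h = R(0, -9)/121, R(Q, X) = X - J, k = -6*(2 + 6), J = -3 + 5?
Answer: -135169/11 ≈ -12288.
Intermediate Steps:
J = 2
k = -48 (k = -6*8 = -48)
R(Q, X) = -2 + X (R(Q, X) = X - 1*2 = X - 2 = -2 + X)
h = -1/11 (h = (-2 - 9)/121 = -11*1/121 = -1/11 ≈ -0.090909)
L(m) = 4*m**2 (L(m) = (2*m)**2 = 4*m**2)
L(-8)*k + h = (4*(-8)**2)*(-48) - 1/11 = (4*64)*(-48) - 1/11 = 256*(-48) - 1/11 = -12288 - 1/11 = -135169/11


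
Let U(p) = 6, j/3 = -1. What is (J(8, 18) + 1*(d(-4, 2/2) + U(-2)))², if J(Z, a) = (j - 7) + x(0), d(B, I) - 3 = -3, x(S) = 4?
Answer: 0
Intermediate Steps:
j = -3 (j = 3*(-1) = -3)
d(B, I) = 0 (d(B, I) = 3 - 3 = 0)
J(Z, a) = -6 (J(Z, a) = (-3 - 7) + 4 = -10 + 4 = -6)
(J(8, 18) + 1*(d(-4, 2/2) + U(-2)))² = (-6 + 1*(0 + 6))² = (-6 + 1*6)² = (-6 + 6)² = 0² = 0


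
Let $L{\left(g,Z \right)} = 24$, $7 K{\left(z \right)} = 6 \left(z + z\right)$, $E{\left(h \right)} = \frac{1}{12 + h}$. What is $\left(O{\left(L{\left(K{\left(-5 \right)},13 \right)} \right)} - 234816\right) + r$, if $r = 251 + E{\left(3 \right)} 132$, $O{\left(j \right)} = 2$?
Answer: $- \frac{1172771}{5} \approx -2.3455 \cdot 10^{5}$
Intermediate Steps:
$K{\left(z \right)} = \frac{12 z}{7}$ ($K{\left(z \right)} = \frac{6 \left(z + z\right)}{7} = \frac{6 \cdot 2 z}{7} = \frac{12 z}{7}$)
$r = \frac{1299}{5}$ ($r = 251 + \frac{1}{12 + 3} \cdot 132 = 251 + \frac{1}{15} \cdot 132 = 251 + \frac{44}{5} = \frac{1299}{5} \approx 259.8$)
$\left(O{\left(L{\left(K{\left(-5 \right)},13 \right)} \right)} - 234816\right) + r = \left(2 - 234816\right) + \frac{1299}{5} = -234814 + \frac{1299}{5} = - \frac{1172771}{5}$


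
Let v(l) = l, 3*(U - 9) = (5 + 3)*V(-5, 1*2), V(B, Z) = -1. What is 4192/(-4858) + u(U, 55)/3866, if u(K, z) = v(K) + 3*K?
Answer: -12062402/14085771 ≈ -0.85635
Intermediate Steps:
U = 19/3 (U = 9 + ((5 + 3)*(-1))/3 = 9 + (8*(-1))/3 = 9 + (⅓)*(-8) = 9 - 8/3 = 19/3 ≈ 6.3333)
u(K, z) = 4*K (u(K, z) = K + 3*K = 4*K)
4192/(-4858) + u(U, 55)/3866 = 4192/(-4858) + (4*(19/3))/3866 = 4192*(-1/4858) + (76/3)*(1/3866) = -2096/2429 + 38/5799 = -12062402/14085771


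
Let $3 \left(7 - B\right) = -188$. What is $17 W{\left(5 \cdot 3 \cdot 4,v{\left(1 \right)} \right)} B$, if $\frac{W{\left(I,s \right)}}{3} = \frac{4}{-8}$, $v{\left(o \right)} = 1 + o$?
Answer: $- \frac{3553}{2} \approx -1776.5$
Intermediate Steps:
$B = \frac{209}{3}$ ($B = 7 - - \frac{188}{3} = 7 + \frac{188}{3} = \frac{209}{3} \approx 69.667$)
$W{\left(I,s \right)} = - \frac{3}{2}$ ($W{\left(I,s \right)} = 3 \frac{4}{-8} = 3 \cdot 4 \left(- \frac{1}{8}\right) = 3 \left(- \frac{1}{2}\right) = - \frac{3}{2}$)
$17 W{\left(5 \cdot 3 \cdot 4,v{\left(1 \right)} \right)} B = 17 \left(- \frac{3}{2}\right) \frac{209}{3} = \left(- \frac{51}{2}\right) \frac{209}{3} = - \frac{3553}{2}$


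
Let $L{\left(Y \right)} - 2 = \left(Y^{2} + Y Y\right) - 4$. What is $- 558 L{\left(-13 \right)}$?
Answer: $-187488$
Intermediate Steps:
$L{\left(Y \right)} = -2 + 2 Y^{2}$ ($L{\left(Y \right)} = 2 - \left(4 - Y^{2} - Y Y\right) = 2 + \left(\left(Y^{2} + Y^{2}\right) - 4\right) = 2 + \left(2 Y^{2} - 4\right) = 2 + \left(-4 + 2 Y^{2}\right) = -2 + 2 Y^{2}$)
$- 558 L{\left(-13 \right)} = - 558 \left(-2 + 2 \left(-13\right)^{2}\right) = - 558 \left(-2 + 2 \cdot 169\right) = - 558 \left(-2 + 338\right) = \left(-558\right) 336 = -187488$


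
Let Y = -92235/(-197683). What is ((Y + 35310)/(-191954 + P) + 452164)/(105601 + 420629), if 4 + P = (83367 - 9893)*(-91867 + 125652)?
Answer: 221865271299875756549/258207556798994141880 ≈ 0.85925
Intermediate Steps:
Y = 92235/197683 (Y = -92235*(-1/197683) = 92235/197683 ≈ 0.46658)
P = 2482319086 (P = -4 + (83367 - 9893)*(-91867 + 125652) = -4 + 73474*33785 = -4 + 2482319090 = 2482319086)
((Y + 35310)/(-191954 + P) + 452164)/(105601 + 420629) = ((92235/197683 + 35310)/(-191954 + 2482319086) + 452164)/(105601 + 420629) = ((6980278965/197683)/2482127132 + 452164)/526230 = ((6980278965/197683)*(1/2482127132) + 452164)*(1/526230) = (6980278965/490674337835156 + 452164)*(1/526230) = (221865271299875756549/490674337835156)*(1/526230) = 221865271299875756549/258207556798994141880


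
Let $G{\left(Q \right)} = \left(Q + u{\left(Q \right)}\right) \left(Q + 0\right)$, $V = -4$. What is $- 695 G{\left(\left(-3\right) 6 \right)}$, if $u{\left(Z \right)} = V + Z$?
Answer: $-500400$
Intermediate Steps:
$u{\left(Z \right)} = -4 + Z$
$G{\left(Q \right)} = Q \left(-4 + 2 Q\right)$ ($G{\left(Q \right)} = \left(Q + \left(-4 + Q\right)\right) \left(Q + 0\right) = \left(-4 + 2 Q\right) Q = Q \left(-4 + 2 Q\right)$)
$- 695 G{\left(\left(-3\right) 6 \right)} = - 695 \cdot 2 \left(\left(-3\right) 6\right) \left(-2 - 18\right) = - 695 \cdot 2 \left(-18\right) \left(-2 - 18\right) = - 695 \cdot 2 \left(-18\right) \left(-20\right) = \left(-695\right) 720 = -500400$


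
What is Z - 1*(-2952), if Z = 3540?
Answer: 6492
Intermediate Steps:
Z - 1*(-2952) = 3540 - 1*(-2952) = 3540 + 2952 = 6492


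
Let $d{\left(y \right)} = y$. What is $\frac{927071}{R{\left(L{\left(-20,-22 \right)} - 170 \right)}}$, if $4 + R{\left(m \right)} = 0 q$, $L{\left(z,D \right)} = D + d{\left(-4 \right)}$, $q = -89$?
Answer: $- \frac{927071}{4} \approx -2.3177 \cdot 10^{5}$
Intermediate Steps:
$L{\left(z,D \right)} = -4 + D$ ($L{\left(z,D \right)} = D - 4 = -4 + D$)
$R{\left(m \right)} = -4$ ($R{\left(m \right)} = -4 + 0 \left(-89\right) = -4 + 0 = -4$)
$\frac{927071}{R{\left(L{\left(-20,-22 \right)} - 170 \right)}} = \frac{927071}{-4} = 927071 \left(- \frac{1}{4}\right) = - \frac{927071}{4}$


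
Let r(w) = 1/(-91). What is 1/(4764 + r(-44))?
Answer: 91/433523 ≈ 0.00020991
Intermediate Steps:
r(w) = -1/91
1/(4764 + r(-44)) = 1/(4764 - 1/91) = 1/(433523/91) = 91/433523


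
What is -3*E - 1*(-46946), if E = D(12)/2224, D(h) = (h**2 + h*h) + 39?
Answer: 104406923/2224 ≈ 46946.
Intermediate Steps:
D(h) = 39 + 2*h**2 (D(h) = (h**2 + h**2) + 39 = 2*h**2 + 39 = 39 + 2*h**2)
E = 327/2224 (E = (39 + 2*12**2)/2224 = (39 + 2*144)*(1/2224) = (39 + 288)*(1/2224) = 327*(1/2224) = 327/2224 ≈ 0.14703)
-3*E - 1*(-46946) = -3*327/2224 - 1*(-46946) = -981/2224 + 46946 = 104406923/2224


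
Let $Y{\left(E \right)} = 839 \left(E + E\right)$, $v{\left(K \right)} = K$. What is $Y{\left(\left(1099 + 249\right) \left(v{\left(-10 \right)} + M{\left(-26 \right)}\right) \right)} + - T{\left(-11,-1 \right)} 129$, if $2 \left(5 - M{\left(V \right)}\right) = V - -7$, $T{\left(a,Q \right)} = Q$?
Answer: $10178877$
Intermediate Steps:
$M{\left(V \right)} = \frac{3}{2} - \frac{V}{2}$ ($M{\left(V \right)} = 5 - \frac{V - -7}{2} = 5 - \frac{V + 7}{2} = 5 - \frac{7 + V}{2} = 5 - \left(\frac{7}{2} + \frac{V}{2}\right) = \frac{3}{2} - \frac{V}{2}$)
$Y{\left(E \right)} = 1678 E$ ($Y{\left(E \right)} = 839 \cdot 2 E = 1678 E$)
$Y{\left(\left(1099 + 249\right) \left(v{\left(-10 \right)} + M{\left(-26 \right)}\right) \right)} + - T{\left(-11,-1 \right)} 129 = 1678 \left(1099 + 249\right) \left(-10 + \left(\frac{3}{2} - -13\right)\right) + \left(-1\right) \left(-1\right) 129 = 1678 \cdot 1348 \left(-10 + \left(\frac{3}{2} + 13\right)\right) + 1 \cdot 129 = 1678 \cdot 1348 \left(-10 + \frac{29}{2}\right) + 129 = 1678 \cdot 1348 \cdot \frac{9}{2} + 129 = 1678 \cdot 6066 + 129 = 10178748 + 129 = 10178877$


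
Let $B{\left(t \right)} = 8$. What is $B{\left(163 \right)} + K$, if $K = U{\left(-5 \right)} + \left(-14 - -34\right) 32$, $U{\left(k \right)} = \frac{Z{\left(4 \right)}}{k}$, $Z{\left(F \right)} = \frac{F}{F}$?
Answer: $\frac{3239}{5} \approx 647.8$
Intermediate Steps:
$Z{\left(F \right)} = 1$
$U{\left(k \right)} = \frac{1}{k}$ ($U{\left(k \right)} = 1 \frac{1}{k} = \frac{1}{k}$)
$K = \frac{3199}{5}$ ($K = \frac{1}{-5} + \left(-14 - -34\right) 32 = - \frac{1}{5} + \left(-14 + 34\right) 32 = - \frac{1}{5} + 20 \cdot 32 = - \frac{1}{5} + 640 = \frac{3199}{5} \approx 639.8$)
$B{\left(163 \right)} + K = 8 + \frac{3199}{5} = \frac{3239}{5}$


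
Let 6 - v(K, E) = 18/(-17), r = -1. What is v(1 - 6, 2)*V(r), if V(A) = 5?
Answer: 600/17 ≈ 35.294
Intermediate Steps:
v(K, E) = 120/17 (v(K, E) = 6 - 18/(-17) = 6 - 18*(-1)/17 = 6 - 1*(-18/17) = 6 + 18/17 = 120/17)
v(1 - 6, 2)*V(r) = (120/17)*5 = 600/17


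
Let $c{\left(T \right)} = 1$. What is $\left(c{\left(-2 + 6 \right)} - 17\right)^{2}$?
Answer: $256$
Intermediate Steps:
$\left(c{\left(-2 + 6 \right)} - 17\right)^{2} = \left(1 - 17\right)^{2} = \left(-16\right)^{2} = 256$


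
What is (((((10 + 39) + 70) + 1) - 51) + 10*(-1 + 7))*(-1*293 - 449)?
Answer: -95718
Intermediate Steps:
(((((10 + 39) + 70) + 1) - 51) + 10*(-1 + 7))*(-1*293 - 449) = ((((49 + 70) + 1) - 51) + 10*6)*(-293 - 449) = (((119 + 1) - 51) + 60)*(-742) = ((120 - 51) + 60)*(-742) = (69 + 60)*(-742) = 129*(-742) = -95718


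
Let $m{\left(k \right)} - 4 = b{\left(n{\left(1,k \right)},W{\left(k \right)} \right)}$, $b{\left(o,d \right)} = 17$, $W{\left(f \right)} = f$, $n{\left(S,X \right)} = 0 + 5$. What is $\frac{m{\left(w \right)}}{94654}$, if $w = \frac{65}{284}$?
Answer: $\frac{3}{13522} \approx 0.00022186$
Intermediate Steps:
$n{\left(S,X \right)} = 5$
$w = \frac{65}{284}$ ($w = 65 \cdot \frac{1}{284} = \frac{65}{284} \approx 0.22887$)
$m{\left(k \right)} = 21$ ($m{\left(k \right)} = 4 + 17 = 21$)
$\frac{m{\left(w \right)}}{94654} = \frac{21}{94654} = 21 \cdot \frac{1}{94654} = \frac{3}{13522}$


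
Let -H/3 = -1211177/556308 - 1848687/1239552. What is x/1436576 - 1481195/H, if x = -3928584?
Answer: -339661229705844895671/2523741042128620 ≈ -1.3459e+5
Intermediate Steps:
H = 70271006675/6384932352 (H = -3*(-1211177/556308 - 1848687/1239552) = -3*(-1211177*1/556308 - 1848687*1/1239552) = -3*(-1211177/556308 - 616229/413184) = -3*(-70271006675/19154797056) = 70271006675/6384932352 ≈ 11.006)
x/1436576 - 1481195/H = -3928584/1436576 - 1481195/70271006675/6384932352 = -3928584*1/1436576 - 1481195*6384932352/70271006675 = -491073/179572 - 1891465975024128/14054201335 = -339661229705844895671/2523741042128620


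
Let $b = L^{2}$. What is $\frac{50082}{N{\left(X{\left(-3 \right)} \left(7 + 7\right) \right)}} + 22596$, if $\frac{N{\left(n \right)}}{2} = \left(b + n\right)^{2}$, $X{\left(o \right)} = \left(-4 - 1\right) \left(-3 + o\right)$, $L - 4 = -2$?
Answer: $\frac{4062243537}{179776} \approx 22596.0$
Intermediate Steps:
$L = 2$ ($L = 4 - 2 = 2$)
$X{\left(o \right)} = 15 - 5 o$ ($X{\left(o \right)} = - 5 \left(-3 + o\right) = 15 - 5 o$)
$b = 4$ ($b = 2^{2} = 4$)
$N{\left(n \right)} = 2 \left(4 + n\right)^{2}$
$\frac{50082}{N{\left(X{\left(-3 \right)} \left(7 + 7\right) \right)}} + 22596 = \frac{50082}{2 \left(4 + \left(15 - -15\right) \left(7 + 7\right)\right)^{2}} + 22596 = \frac{50082}{2 \left(4 + \left(15 + 15\right) 14\right)^{2}} + 22596 = \frac{50082}{2 \left(4 + 30 \cdot 14\right)^{2}} + 22596 = \frac{50082}{2 \left(4 + 420\right)^{2}} + 22596 = \frac{50082}{2 \cdot 424^{2}} + 22596 = \frac{50082}{2 \cdot 179776} + 22596 = \frac{50082}{359552} + 22596 = 50082 \cdot \frac{1}{359552} + 22596 = \frac{25041}{179776} + 22596 = \frac{4062243537}{179776}$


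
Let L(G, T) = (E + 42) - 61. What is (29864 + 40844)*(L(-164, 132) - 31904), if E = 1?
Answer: -2257140776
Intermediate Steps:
L(G, T) = -18 (L(G, T) = (1 + 42) - 61 = 43 - 61 = -18)
(29864 + 40844)*(L(-164, 132) - 31904) = (29864 + 40844)*(-18 - 31904) = 70708*(-31922) = -2257140776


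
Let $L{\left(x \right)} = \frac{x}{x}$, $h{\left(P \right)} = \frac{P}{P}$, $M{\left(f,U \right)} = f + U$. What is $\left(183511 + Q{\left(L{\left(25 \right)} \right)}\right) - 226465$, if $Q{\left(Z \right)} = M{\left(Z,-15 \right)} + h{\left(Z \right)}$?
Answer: $-42967$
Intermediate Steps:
$M{\left(f,U \right)} = U + f$
$h{\left(P \right)} = 1$
$L{\left(x \right)} = 1$
$Q{\left(Z \right)} = -14 + Z$ ($Q{\left(Z \right)} = \left(-15 + Z\right) + 1 = -14 + Z$)
$\left(183511 + Q{\left(L{\left(25 \right)} \right)}\right) - 226465 = \left(183511 + \left(-14 + 1\right)\right) - 226465 = \left(183511 - 13\right) - 226465 = 183498 - 226465 = -42967$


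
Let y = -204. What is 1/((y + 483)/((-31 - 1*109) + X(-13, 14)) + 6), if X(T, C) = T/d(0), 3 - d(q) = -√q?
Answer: 433/1761 ≈ 0.24588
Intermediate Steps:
d(q) = 3 + √q (d(q) = 3 - (-1)*√q = 3 + √q)
X(T, C) = T/3 (X(T, C) = T/(3 + √0) = T/(3 + 0) = T/3)
1/((y + 483)/((-31 - 1*109) + X(-13, 14)) + 6) = 1/((-204 + 483)/((-31 - 1*109) + (⅓)*(-13)) + 6) = 1/(279/((-31 - 109) - 13/3) + 6) = 1/(279/(-140 - 13/3) + 6) = 1/(279/(-433/3) + 6) = 1/(279*(-3/433) + 6) = 1/(-837/433 + 6) = 1/(1761/433) = 433/1761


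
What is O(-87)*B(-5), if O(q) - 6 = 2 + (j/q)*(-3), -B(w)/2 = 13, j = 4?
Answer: -6136/29 ≈ -211.59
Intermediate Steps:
B(w) = -26 (B(w) = -2*13 = -26)
O(q) = 8 - 12/q (O(q) = 6 + (2 + (4/q)*(-3)) = 6 + (2 - 12/q) = 8 - 12/q)
O(-87)*B(-5) = (8 - 12/(-87))*(-26) = (8 - 12*(-1/87))*(-26) = (8 + 4/29)*(-26) = (236/29)*(-26) = -6136/29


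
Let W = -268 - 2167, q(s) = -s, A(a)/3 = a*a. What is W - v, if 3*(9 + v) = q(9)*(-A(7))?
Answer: -2867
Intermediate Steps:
A(a) = 3*a**2 (A(a) = 3*(a*a) = 3*a**2)
W = -2435
v = 432 (v = -9 + ((-1*9)*(-3*7**2))/3 = -9 + (-(-9)*3*49)/3 = -9 + (-(-9)*147)/3 = -9 + (-9*(-147))/3 = -9 + (1/3)*1323 = -9 + 441 = 432)
W - v = -2435 - 1*432 = -2435 - 432 = -2867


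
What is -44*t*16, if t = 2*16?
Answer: -22528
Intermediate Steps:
t = 32
-44*t*16 = -44*32*16 = -1408*16 = -22528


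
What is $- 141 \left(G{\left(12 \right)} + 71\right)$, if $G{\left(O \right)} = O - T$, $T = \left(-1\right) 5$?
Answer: $-12408$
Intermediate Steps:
$T = -5$
$G{\left(O \right)} = 5 + O$ ($G{\left(O \right)} = O - -5 = O + 5 = 5 + O$)
$- 141 \left(G{\left(12 \right)} + 71\right) = - 141 \left(\left(5 + 12\right) + 71\right) = - 141 \left(17 + 71\right) = \left(-141\right) 88 = -12408$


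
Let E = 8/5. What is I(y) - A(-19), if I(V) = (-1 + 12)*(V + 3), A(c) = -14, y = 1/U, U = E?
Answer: 431/8 ≈ 53.875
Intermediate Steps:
E = 8/5 (E = 8*(⅕) = 8/5 ≈ 1.6000)
U = 8/5 ≈ 1.6000
y = 5/8 (y = 1/(8/5) = 5/8 ≈ 0.62500)
I(V) = 33 + 11*V (I(V) = 11*(3 + V) = 33 + 11*V)
I(y) - A(-19) = (33 + 11*(5/8)) - 1*(-14) = (33 + 55/8) + 14 = 319/8 + 14 = 431/8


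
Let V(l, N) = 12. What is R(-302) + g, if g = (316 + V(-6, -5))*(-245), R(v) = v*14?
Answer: -84588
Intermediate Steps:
R(v) = 14*v
g = -80360 (g = (316 + 12)*(-245) = 328*(-245) = -80360)
R(-302) + g = 14*(-302) - 80360 = -4228 - 80360 = -84588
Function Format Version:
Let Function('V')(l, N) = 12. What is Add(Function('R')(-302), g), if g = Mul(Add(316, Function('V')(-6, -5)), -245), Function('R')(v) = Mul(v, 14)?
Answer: -84588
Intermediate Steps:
Function('R')(v) = Mul(14, v)
g = -80360 (g = Mul(Add(316, 12), -245) = Mul(328, -245) = -80360)
Add(Function('R')(-302), g) = Add(Mul(14, -302), -80360) = Add(-4228, -80360) = -84588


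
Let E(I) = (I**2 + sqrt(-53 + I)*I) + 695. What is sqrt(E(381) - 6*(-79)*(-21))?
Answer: sqrt(135902 + 762*sqrt(82)) ≈ 377.89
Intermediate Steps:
E(I) = 695 + I**2 + I*sqrt(-53 + I) (E(I) = (I**2 + I*sqrt(-53 + I)) + 695 = 695 + I**2 + I*sqrt(-53 + I))
sqrt(E(381) - 6*(-79)*(-21)) = sqrt((695 + 381**2 + 381*sqrt(-53 + 381)) - 6*(-79)*(-21)) = sqrt((695 + 145161 + 381*sqrt(328)) + 474*(-21)) = sqrt((695 + 145161 + 381*(2*sqrt(82))) - 9954) = sqrt((695 + 145161 + 762*sqrt(82)) - 9954) = sqrt((145856 + 762*sqrt(82)) - 9954) = sqrt(135902 + 762*sqrt(82))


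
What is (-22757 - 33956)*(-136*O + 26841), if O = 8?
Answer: -1460529889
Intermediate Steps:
(-22757 - 33956)*(-136*O + 26841) = (-22757 - 33956)*(-136*8 + 26841) = -56713*(-1088 + 26841) = -56713*25753 = -1460529889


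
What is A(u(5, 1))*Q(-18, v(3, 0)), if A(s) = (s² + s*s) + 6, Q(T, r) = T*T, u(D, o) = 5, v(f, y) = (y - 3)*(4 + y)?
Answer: 18144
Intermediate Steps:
v(f, y) = (-3 + y)*(4 + y)
Q(T, r) = T²
A(s) = 6 + 2*s² (A(s) = (s² + s²) + 6 = 2*s² + 6 = 6 + 2*s²)
A(u(5, 1))*Q(-18, v(3, 0)) = (6 + 2*5²)*(-18)² = (6 + 2*25)*324 = (6 + 50)*324 = 56*324 = 18144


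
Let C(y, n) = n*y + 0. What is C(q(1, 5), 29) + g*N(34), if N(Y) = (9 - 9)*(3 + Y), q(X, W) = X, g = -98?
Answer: 29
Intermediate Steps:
C(y, n) = n*y
N(Y) = 0 (N(Y) = 0*(3 + Y) = 0)
C(q(1, 5), 29) + g*N(34) = 29*1 - 98*0 = 29 + 0 = 29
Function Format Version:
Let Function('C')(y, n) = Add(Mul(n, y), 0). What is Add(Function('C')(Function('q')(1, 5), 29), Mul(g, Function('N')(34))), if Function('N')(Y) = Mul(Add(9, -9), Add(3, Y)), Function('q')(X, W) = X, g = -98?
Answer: 29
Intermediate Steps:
Function('C')(y, n) = Mul(n, y)
Function('N')(Y) = 0 (Function('N')(Y) = Mul(0, Add(3, Y)) = 0)
Add(Function('C')(Function('q')(1, 5), 29), Mul(g, Function('N')(34))) = Add(Mul(29, 1), Mul(-98, 0)) = Add(29, 0) = 29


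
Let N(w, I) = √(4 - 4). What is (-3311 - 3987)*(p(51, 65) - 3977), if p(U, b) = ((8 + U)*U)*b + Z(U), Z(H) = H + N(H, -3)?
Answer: -1398727382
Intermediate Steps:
N(w, I) = 0 (N(w, I) = √0 = 0)
Z(H) = H (Z(H) = H + 0 = H)
p(U, b) = U + U*b*(8 + U) (p(U, b) = ((8 + U)*U)*b + U = (U*(8 + U))*b + U = U*b*(8 + U) + U = U + U*b*(8 + U))
(-3311 - 3987)*(p(51, 65) - 3977) = (-3311 - 3987)*(51*(1 + 8*65 + 51*65) - 3977) = -7298*(51*(1 + 520 + 3315) - 3977) = -7298*(51*3836 - 3977) = -7298*(195636 - 3977) = -7298*191659 = -1398727382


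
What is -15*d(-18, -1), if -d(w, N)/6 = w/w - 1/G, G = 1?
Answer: 0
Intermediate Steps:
d(w, N) = 0 (d(w, N) = -6*(w/w - 1/1) = -6*(1 - 1*1) = -6*(1 - 1) = -6*0 = 0)
-15*d(-18, -1) = -15*0 = 0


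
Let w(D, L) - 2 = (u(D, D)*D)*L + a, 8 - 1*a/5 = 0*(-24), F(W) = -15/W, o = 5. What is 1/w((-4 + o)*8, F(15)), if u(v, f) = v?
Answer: -1/22 ≈ -0.045455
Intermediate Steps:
a = 40 (a = 40 - 0*(-24) = 40 - 5*0 = 40 + 0 = 40)
w(D, L) = 42 + L*D**2 (w(D, L) = 2 + ((D*D)*L + 40) = 2 + (D**2*L + 40) = 2 + (L*D**2 + 40) = 2 + (40 + L*D**2) = 42 + L*D**2)
1/w((-4 + o)*8, F(15)) = 1/(42 + (-15/15)*((-4 + 5)*8)**2) = 1/(42 + (-15*1/15)*(1*8)**2) = 1/(42 - 1*8**2) = 1/(42 - 1*64) = 1/(42 - 64) = 1/(-22) = -1/22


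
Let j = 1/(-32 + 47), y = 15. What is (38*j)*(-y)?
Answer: -38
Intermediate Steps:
j = 1/15 ≈ 0.066667
(38*j)*(-y) = (38*(1/15))*(-1*15) = (38/15)*(-15) = -38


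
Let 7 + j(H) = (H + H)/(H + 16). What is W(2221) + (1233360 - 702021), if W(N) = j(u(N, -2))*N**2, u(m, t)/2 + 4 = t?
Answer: -63595594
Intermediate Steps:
u(m, t) = -8 + 2*t
j(H) = -7 + 2*H/(16 + H) (j(H) = -7 + (H + H)/(H + 16) = -7 + (2*H)/(16 + H) = -7 + 2*H/(16 + H))
W(N) = -13*N**2 (W(N) = ((-112 - 5*(-8 + 2*(-2)))/(16 + (-8 + 2*(-2))))*N**2 = ((-112 - 5*(-8 - 4))/(16 + (-8 - 4)))*N**2 = ((-112 - 5*(-12))/(16 - 12))*N**2 = ((-112 + 60)/4)*N**2 = ((1/4)*(-52))*N**2 = -13*N**2)
W(2221) + (1233360 - 702021) = -13*2221**2 + (1233360 - 702021) = -13*4932841 + 531339 = -64126933 + 531339 = -63595594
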